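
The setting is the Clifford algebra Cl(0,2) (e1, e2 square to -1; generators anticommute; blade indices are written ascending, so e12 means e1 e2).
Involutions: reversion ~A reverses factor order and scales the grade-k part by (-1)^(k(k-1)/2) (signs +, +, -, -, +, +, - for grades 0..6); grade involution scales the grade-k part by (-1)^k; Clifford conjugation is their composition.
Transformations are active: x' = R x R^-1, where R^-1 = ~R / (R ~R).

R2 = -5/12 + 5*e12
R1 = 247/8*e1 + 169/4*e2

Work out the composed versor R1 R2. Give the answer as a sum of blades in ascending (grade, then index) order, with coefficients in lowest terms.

Distribute over the terms of R1 (each basis-blade product reordered to ascending indices, repeated generators contracted through their squares):
(247/8*e1) R2 = -1235/96*e1 - 1235/8*e2
(169/4*e2) R2 = 845/4*e1 - 845/48*e2
Summing the partial products and collecting blades:
Answer: 19045/96*e1 - 8255/48*e2


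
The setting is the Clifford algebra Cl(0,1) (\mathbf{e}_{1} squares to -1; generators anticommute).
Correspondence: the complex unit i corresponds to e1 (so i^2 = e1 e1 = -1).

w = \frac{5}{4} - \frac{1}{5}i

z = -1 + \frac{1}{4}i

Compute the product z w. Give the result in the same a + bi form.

In blades: z = -1 + \frac{1}{4} e_{1}, w = \frac{5}{4} - \frac{1}{5} e_{1}.
Distribute z over w term by term (generator squares from the signature, products reordered to ascending indices): (-1)*w = -\frac{5}{4} + \frac{1}{5} e_{1}; (\frac{1}{4} e_{1})*w = \frac{1}{20} + \frac{5}{16} e_{1}.
Sum: -\frac{6}{5} + \frac{41}{80} e_{1}; translating back through the correspondence:
Answer: -\frac{6}{5} + \frac{41}{80}i


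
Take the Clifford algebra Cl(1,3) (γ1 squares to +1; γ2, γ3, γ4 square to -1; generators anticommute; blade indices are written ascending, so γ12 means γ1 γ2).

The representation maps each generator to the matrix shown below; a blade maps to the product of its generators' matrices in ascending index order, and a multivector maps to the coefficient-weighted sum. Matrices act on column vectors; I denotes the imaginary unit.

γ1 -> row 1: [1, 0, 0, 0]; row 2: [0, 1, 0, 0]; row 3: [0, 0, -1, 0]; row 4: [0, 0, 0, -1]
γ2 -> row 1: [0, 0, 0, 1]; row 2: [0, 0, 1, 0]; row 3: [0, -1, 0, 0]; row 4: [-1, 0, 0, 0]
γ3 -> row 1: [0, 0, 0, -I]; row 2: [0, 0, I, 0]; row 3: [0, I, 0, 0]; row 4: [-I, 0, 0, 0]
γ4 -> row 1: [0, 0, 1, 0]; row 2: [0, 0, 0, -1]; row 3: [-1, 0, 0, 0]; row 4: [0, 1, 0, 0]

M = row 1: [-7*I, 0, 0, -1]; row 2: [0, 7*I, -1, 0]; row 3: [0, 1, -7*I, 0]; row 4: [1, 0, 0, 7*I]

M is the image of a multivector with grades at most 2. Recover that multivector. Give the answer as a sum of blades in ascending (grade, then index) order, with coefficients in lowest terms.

Method: the blade images are trace-orthogonal — tr(rho(e_A) rho(e_B)^-1) = 4 if A = B and 0 otherwise — and rho(e_A)^-1 = (e_A)^2 * rho(e_A) with (e_A)^2 = +1 or -1, so the coefficient of e_A in the preimage is (e_A)^2 * tr(M rho(e_A))/4.
Nonzero projections over blades of grade <= 2: γ2: (γ2)^2 = -1, tr(M rho(γ2)) = 4, coefficient -1; γ23: (γ23)^2 = -1, tr(M rho(γ23)) = -28, coefficient 7. Every other blade of grade <= 2 projects to 0.
Answer: -γ2 + 7*γ23


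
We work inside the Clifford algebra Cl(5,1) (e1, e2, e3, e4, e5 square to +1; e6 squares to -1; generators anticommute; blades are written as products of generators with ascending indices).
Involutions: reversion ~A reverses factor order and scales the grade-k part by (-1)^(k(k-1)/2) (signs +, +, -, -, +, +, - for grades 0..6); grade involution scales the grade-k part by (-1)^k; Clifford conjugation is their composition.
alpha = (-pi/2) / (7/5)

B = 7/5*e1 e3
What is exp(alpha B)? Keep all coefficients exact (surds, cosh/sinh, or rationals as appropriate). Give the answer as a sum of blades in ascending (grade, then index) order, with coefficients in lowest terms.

B^2 = (7/5)^2*(e1 e3)^2 = 49/25*(-1) = -49/25 (a basis 2-blade squares to minus the product of its generators' squares).
B^2 = -49/25 — since the square is negative, the closed form is circular: l = 7/5, alpha*l = -pi/2, so exp(alpha B) = cos(-pi/2) + (sin(-pi/2)/(7/5))*B = 0 + (-5/7)*B.
Answer: -e1 e3


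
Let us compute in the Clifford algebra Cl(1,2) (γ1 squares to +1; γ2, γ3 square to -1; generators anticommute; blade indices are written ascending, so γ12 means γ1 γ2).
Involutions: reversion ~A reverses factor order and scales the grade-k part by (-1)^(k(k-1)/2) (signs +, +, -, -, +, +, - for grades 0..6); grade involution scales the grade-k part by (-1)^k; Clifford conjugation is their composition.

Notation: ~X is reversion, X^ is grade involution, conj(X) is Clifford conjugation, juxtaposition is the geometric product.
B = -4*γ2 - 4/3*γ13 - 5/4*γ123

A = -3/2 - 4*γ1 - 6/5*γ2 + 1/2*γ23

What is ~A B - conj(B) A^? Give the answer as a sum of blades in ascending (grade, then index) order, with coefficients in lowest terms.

first term: -24/5 - 5/8*γ1 + 6*γ2 + 22/3*γ3 + 46/3*γ12 + 7/2*γ13 + 5*γ23 + 11/40*γ123
second term: -24/5 + 5/8*γ1 - 6*γ2 - 22/3*γ3 - 46/3*γ12 - 7/2*γ13 - 5*γ23 + 11/40*γ123
Answer: -5/4*γ1 + 12*γ2 + 44/3*γ3 + 92/3*γ12 + 7*γ13 + 10*γ23


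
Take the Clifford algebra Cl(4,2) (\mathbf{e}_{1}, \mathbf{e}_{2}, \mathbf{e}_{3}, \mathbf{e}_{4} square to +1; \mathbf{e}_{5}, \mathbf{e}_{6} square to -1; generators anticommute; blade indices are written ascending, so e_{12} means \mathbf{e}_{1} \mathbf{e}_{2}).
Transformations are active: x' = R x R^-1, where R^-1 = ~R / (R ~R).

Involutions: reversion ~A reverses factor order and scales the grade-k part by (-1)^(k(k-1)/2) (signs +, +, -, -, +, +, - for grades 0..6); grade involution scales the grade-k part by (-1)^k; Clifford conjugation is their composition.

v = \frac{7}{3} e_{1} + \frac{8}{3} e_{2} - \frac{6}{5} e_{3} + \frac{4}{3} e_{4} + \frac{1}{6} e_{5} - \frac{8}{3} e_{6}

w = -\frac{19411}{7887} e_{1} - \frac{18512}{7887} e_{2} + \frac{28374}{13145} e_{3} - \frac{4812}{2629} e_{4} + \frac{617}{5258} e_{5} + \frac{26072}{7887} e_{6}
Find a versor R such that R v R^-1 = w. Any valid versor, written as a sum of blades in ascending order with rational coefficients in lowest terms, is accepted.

A norm check does it: q(v) = q(w) = \frac{7771}{900}, hence R = v + w = -\frac{336}{2629} e_{1} + \frac{840}{2629} e_{2} + \frac{2520}{2629} e_{3} - \frac{3920}{7887} e_{4} + \frac{2240}{7887} e_{5} + \frac{1680}{2629} e_{6} realises the map — parallel part kept, (v - w)/2 negated, v carried to w.
Answer: -\frac{336}{2629} e_{1} + \frac{840}{2629} e_{2} + \frac{2520}{2629} e_{3} - \frac{3920}{7887} e_{4} + \frac{2240}{7887} e_{5} + \frac{1680}{2629} e_{6}


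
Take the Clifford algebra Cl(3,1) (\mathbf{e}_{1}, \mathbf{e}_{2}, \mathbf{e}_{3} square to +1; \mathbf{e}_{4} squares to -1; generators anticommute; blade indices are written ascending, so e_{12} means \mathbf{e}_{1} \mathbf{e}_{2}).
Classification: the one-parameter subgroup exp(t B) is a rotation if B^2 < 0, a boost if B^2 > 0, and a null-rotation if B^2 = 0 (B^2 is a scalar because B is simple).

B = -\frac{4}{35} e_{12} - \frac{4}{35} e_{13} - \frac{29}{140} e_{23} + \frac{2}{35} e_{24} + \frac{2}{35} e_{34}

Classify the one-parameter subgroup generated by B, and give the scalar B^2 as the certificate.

B^2 term by term: the squares give (-\frac{4}{35})^2*(e_{12})^2 + (-\frac{4}{35})^2*(e_{13})^2 + (-\frac{29}{140})^2*(e_{23})^2 + (\frac{2}{35})^2*(e_{24})^2 + (\frac{2}{35})^2*(e_{34})^2 = \frac{16}{1225}*(-1) + \frac{16}{1225}*(-1) + \frac{841}{19600}*(-1) + \frac{4}{1225}*(+1) + \frac{4}{1225}*(+1) = -\frac{1}{16} (each basis 2-blade squares to minus the product of its generators' squares); cross terms between blades sharing an index anticommute and cancel; the commuting (index-disjoint) pairs give grade-4 terms 2*c*c'*(blade product), which cancel blade by blade — e_{1234}: -\frac{16}{1225} + \frac{16}{1225} = 0 — confirming B is simple. So B^2 = -\frac{1}{16}.
Answer: rotation, certificate B^2 = -\frac{1}{16}. B^2 = -\frac{1}{16} is basis-independent, so its sign is the whole story.


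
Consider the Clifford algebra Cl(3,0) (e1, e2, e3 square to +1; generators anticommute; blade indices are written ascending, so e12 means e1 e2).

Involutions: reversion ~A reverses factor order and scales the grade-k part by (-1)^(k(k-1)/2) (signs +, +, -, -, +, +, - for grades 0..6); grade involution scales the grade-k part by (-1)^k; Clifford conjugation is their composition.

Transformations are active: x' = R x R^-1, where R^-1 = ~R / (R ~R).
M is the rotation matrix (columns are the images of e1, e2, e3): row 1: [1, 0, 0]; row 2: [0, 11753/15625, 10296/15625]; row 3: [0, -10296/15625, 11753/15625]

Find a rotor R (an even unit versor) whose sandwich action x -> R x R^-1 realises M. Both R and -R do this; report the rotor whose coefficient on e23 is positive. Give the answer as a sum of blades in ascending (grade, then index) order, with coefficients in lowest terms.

Method: write R = a + b12*e12 + b13*e13 + b23*e23 with a^2 + b12^2 + b13^2 + b23^2 = 1 (so R^-1 = ~R). Expanding the columns R e_j ~R gives tr M = 4a^2 - 1 and, from the antisymmetric part, M21 - M12 = -4a*b12, M13 - M31 = 4a*b13, M32 - M23 = -4a*b23.
Here tr M = 39131/15625, so a^2 = (1 + tr M)/4 = 13689/15625 and a = ±117/125. Taking a = 117/125: M21 - M12 = 0, M13 - M31 = 0, M32 - M23 = -20592/15625, giving b12 = 0, b13 = 0, b23 = 44/125, i.e. R = 117/125 + 44/125*e23.
Its e23 coefficient is already positive.
Answer: 117/125 + 44/125*e23. Why the constraint matters: R and -R act identically through the sandwich — M has trace 39131/15625 either way — so only the sign condition on e23 picks one of the two preimages.


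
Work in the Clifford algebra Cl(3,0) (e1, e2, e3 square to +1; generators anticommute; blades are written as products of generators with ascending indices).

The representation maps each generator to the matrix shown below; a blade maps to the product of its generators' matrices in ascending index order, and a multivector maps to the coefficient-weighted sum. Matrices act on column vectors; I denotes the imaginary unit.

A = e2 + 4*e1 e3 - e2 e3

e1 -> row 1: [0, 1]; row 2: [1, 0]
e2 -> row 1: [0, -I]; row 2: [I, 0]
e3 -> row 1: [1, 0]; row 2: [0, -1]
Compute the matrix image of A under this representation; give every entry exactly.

Bivector images (products of the table entries): rho(e1 e3) = rho(e1)rho(e3) = row 1: [0, -1]; row 2: [1, 0]; rho(e2 e3) = rho(e2)rho(e3) = row 1: [0, I]; row 2: [I, 0].
M = (1)*rho(e2) + (4)*rho(e1 e3) + (-1)*rho(e2 e3), summed entrywise:
Answer: row 1: [0, -4 - 2*I]; row 2: [4, 0]


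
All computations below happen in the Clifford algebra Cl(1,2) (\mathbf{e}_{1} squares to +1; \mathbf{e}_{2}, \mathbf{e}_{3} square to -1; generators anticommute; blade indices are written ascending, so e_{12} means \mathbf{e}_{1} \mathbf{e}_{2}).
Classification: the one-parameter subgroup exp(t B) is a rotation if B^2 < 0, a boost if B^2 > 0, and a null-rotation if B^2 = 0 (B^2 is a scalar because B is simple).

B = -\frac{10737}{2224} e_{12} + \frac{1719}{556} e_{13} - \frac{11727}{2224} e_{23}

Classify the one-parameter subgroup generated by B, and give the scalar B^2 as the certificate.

B^2 term by term: the squares give (-\frac{10737}{2224})^2*(e_{12})^2 + (\frac{1719}{556})^2*(e_{13})^2 + (-\frac{11727}{2224})^2*(e_{23})^2 = \frac{115283169}{4946176}*(+1) + \frac{2954961}{309136}*(+1) + \frac{137522529}{4946176}*(-1) = \frac{81}{16} (each basis 2-blade squares to minus the product of its generators' squares); cross terms between blades sharing an index anticommute and cancel. So B^2 = \frac{81}{16}.
Answer: boost, certificate B^2 = \frac{81}{16}. The scalar \frac{81}{16} is the complete invariant here: its sign names the subgroup type.


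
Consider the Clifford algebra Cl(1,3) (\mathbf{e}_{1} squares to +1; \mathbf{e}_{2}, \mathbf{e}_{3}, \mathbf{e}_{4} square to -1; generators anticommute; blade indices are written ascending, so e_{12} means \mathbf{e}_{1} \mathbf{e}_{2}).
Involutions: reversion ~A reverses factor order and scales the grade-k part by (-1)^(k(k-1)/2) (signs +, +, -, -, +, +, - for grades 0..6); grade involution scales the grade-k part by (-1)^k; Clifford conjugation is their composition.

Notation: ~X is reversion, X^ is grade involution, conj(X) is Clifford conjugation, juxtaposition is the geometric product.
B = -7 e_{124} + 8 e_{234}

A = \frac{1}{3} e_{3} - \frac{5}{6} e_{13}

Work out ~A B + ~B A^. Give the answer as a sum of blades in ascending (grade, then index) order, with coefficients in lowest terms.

first term: \frac{8}{3} e_{24} + \frac{20}{3} e_{124} - \frac{35}{6} e_{234} - \frac{7}{3} e_{1234}
second term: \frac{8}{3} e_{24} - \frac{20}{3} e_{124} + \frac{35}{6} e_{234} + \frac{7}{3} e_{1234}
Answer: \frac{16}{3} e_{24}


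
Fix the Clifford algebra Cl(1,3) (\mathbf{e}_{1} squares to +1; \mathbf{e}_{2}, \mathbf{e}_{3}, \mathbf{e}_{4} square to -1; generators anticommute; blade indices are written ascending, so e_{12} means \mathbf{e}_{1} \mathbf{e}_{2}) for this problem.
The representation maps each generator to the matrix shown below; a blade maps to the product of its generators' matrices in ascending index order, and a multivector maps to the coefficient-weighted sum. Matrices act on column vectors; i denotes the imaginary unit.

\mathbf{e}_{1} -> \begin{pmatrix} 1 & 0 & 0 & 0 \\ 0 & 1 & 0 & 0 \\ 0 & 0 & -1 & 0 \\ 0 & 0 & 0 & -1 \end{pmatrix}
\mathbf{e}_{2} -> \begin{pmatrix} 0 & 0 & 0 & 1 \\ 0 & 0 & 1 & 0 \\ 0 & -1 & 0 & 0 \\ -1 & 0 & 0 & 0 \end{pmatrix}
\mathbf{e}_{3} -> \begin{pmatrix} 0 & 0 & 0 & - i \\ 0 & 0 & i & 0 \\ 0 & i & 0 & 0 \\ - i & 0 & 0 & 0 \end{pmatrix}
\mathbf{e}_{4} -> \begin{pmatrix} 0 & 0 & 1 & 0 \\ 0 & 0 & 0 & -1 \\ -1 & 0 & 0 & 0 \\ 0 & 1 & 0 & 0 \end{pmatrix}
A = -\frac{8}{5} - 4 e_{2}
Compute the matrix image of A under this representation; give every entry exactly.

M = (-\frac{8}{5})*1 + (-4)*rho(e_{2}), summed entrywise (1 is the identity matrix):
Answer: \begin{pmatrix} - \frac{8}{5} & 0 & 0 & -4 \\ 0 & - \frac{8}{5} & -4 & 0 \\ 0 & 4 & - \frac{8}{5} & 0 \\ 4 & 0 & 0 & - \frac{8}{5} \end{pmatrix}


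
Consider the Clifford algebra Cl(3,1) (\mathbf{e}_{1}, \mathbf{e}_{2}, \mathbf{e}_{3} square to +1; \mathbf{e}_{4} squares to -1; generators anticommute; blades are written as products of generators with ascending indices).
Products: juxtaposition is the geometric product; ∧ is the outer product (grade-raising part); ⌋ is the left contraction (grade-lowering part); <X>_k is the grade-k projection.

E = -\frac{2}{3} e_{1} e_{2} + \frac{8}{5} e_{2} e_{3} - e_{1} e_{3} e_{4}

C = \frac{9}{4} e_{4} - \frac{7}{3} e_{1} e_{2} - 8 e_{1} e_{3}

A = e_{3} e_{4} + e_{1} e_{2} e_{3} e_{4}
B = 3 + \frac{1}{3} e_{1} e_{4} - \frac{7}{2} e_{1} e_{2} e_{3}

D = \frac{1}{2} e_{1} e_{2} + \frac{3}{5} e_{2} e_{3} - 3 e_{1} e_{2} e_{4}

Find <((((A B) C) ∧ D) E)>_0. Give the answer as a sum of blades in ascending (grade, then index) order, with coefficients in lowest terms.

step 1: -\frac{7}{2} e_{4} - \frac{1}{3} e_{1} e_{3} + \frac{1}{3} e_{2} e_{3} + 3 e_{3} e_{4} + \frac{7}{2} e_{1} e_{2} e_{4} + 3 e_{1} e_{2} e_{3} e_{4}
step 2: \frac{125}{24} - \frac{27}{4} e_{3} + \frac{49}{6} e_{4} - \frac{253}{24} e_{1} e_{2} + \frac{7}{9} e_{1} e_{3} + 24 e_{1} e_{4} + \frac{7}{9} e_{2} e_{3} - 24 e_{2} e_{4} + 7 e_{3} e_{4} - \frac{27}{4} e_{1} e_{2} e_{3} + \frac{49}{6} e_{1} e_{2} e_{4} + \frac{109}{4} e_{1} e_{3} e_{4} + \frac{115}{4} e_{2} e_{3} e_{4} - 7 e_{1} e_{2} e_{3} e_{4}
step 3: \frac{125}{48} e_{1} e_{2} + \frac{25}{8} e_{2} e_{3} - \frac{27}{8} e_{1} e_{2} e_{3} - \frac{277}{24} e_{1} e_{2} e_{4} + \frac{49}{10} e_{2} e_{3} e_{4} + \frac{763}{20} e_{1} e_{2} e_{3} e_{4}
step 4: -\frac{235}{72} + \frac{27}{5} e_{1} + \frac{763}{20} e_{2} - \frac{9}{4} e_{3} - \frac{13981}{900} e_{4} + \frac{49}{10} e_{1} e_{2} + \frac{25}{4} e_{1} e_{3} - \frac{1526}{25} e_{1} e_{4} + \frac{277}{24} e_{2} e_{3} + \frac{27}{8} e_{2} e_{4} + \frac{763}{30} e_{3} e_{4} - \frac{25}{8} e_{1} e_{2} e_{4} - \frac{76}{5} e_{1} e_{3} e_{4} + \frac{125}{48} e_{2} e_{3} e_{4}
step 5: -\frac{235}{72}
Answer: -\frac{235}{72}


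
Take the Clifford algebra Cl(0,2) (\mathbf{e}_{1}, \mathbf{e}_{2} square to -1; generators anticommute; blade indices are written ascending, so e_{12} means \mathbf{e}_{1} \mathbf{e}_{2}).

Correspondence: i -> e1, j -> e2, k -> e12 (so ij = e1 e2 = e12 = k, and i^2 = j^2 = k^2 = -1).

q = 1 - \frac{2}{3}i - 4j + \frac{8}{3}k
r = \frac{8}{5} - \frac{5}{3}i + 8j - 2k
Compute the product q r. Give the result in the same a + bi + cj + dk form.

In blades: q = 1 - \frac{2}{3} e_{1} - 4 e_{2} + \frac{8}{3} e_{12}, r = \frac{8}{5} - \frac{5}{3} e_{1} + 8 e_{2} - 2 e_{12}.
Distribute q over r term by term (generator squares from the signature, products reordered to ascending indices): (1)*r = \frac{8}{5} - \frac{5}{3} e_{1} + 8 e_{2} - 2 e_{12}; (-\frac{2}{3} e_{1})*r = -\frac{10}{9} - \frac{16}{15} e_{1} - \frac{4}{3} e_{2} - \frac{16}{3} e_{12}; (-4 e_{2})*r = 32 + 8 e_{1} - \frac{32}{5} e_{2} - \frac{20}{3} e_{12}; (\frac{8}{3} e_{12})*r = \frac{16}{3} - \frac{64}{3} e_{1} - \frac{40}{9} e_{2} + \frac{64}{15} e_{12}.
Sum: \frac{1702}{45} - \frac{241}{15} e_{1} - \frac{188}{45} e_{2} - \frac{146}{15} e_{12}; translating back through the correspondence:
Answer: \frac{1702}{45} - \frac{241}{15}i - \frac{188}{45}j - \frac{146}{15}k


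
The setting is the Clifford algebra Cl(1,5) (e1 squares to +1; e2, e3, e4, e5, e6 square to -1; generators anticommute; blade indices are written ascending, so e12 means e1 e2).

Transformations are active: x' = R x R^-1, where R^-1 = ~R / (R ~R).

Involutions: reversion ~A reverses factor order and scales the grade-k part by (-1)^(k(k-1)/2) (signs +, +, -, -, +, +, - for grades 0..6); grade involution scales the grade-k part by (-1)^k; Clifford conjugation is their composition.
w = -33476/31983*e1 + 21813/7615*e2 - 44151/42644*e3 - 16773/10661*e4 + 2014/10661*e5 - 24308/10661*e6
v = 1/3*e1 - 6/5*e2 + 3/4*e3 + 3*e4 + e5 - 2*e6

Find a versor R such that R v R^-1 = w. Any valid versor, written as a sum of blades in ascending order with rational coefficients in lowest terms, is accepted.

Sketch: the shared square -57209/3600 makes R = v + w = -7605/10661*e1 + 2535/1523*e2 - 3042/10661*e3 + 15210/10661*e4 + 12675/10661*e5 - 45630/10661*e6 the natural versor; its sandwich fixes that direction, negates (v - w)/2, and sends v to w.
Answer: -7605/10661*e1 + 2535/1523*e2 - 3042/10661*e3 + 15210/10661*e4 + 12675/10661*e5 - 45630/10661*e6


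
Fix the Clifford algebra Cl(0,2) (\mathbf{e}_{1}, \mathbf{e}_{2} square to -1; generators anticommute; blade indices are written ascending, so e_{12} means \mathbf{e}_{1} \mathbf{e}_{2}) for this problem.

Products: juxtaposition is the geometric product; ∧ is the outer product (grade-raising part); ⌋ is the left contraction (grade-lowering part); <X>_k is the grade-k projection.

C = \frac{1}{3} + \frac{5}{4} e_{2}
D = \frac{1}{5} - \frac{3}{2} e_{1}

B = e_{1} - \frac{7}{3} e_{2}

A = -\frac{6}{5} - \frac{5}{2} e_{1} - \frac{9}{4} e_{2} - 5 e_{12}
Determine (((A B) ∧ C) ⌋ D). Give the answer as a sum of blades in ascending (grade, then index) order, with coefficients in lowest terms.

step 1: -\frac{11}{4} - \frac{193}{15} e_{1} - \frac{11}{5} e_{2} + \frac{97}{12} e_{12}
step 2: -\frac{11}{12} - \frac{193}{45} e_{1} - \frac{1001}{240} e_{2} - \frac{241}{18} e_{12}
step 3: -\frac{397}{60} + \frac{11}{8} e_{1}
Answer: -\frac{397}{60} + \frac{11}{8} e_{1}


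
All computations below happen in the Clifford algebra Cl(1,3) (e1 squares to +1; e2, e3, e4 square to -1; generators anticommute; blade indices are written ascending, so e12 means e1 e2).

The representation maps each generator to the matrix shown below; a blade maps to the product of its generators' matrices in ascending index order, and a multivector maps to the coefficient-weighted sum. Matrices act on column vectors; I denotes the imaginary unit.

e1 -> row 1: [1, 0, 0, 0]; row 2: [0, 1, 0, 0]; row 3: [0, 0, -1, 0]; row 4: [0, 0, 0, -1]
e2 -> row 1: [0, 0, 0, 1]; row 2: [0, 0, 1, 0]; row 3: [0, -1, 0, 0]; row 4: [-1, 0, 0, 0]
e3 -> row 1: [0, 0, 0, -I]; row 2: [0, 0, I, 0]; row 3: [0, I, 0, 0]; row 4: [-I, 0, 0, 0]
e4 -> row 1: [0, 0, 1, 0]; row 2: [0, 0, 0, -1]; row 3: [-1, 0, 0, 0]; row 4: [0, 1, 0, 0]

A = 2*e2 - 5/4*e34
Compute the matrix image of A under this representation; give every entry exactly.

Bivector images (products of the table entries): rho(e34) = rho(e3)rho(e4) = row 1: [0, -I, 0, 0]; row 2: [-I, 0, 0, 0]; row 3: [0, 0, 0, -I]; row 4: [0, 0, -I, 0].
M = (2)*rho(e2) + (-5/4)*rho(e34), summed entrywise:
Answer: row 1: [0, 5*I/4, 0, 2]; row 2: [5*I/4, 0, 2, 0]; row 3: [0, -2, 0, 5*I/4]; row 4: [-2, 0, 5*I/4, 0]


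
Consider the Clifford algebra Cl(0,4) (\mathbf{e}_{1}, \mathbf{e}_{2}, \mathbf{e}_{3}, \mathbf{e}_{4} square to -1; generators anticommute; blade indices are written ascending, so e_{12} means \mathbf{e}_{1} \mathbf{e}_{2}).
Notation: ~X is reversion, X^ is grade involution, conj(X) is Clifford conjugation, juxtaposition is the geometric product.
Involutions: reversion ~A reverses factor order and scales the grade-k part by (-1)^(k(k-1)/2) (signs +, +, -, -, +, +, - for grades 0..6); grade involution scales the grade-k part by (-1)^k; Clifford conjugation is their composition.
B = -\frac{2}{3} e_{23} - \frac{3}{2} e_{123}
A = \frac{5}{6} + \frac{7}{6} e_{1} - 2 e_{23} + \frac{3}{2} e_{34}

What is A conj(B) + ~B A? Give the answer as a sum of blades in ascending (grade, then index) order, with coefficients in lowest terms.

first term: \frac{4}{3} - 3 e_{1} + \frac{83}{36} e_{23} + e_{24} - \frac{17}{36} e_{123} - \frac{9}{4} e_{124}
second term: \frac{4}{3} + 3 e_{1} - \frac{43}{36} e_{23} - e_{24} + \frac{73}{36} e_{123} - \frac{9}{4} e_{124}
Answer: \frac{8}{3} + \frac{10}{9} e_{23} + \frac{14}{9} e_{123} - \frac{9}{2} e_{124}


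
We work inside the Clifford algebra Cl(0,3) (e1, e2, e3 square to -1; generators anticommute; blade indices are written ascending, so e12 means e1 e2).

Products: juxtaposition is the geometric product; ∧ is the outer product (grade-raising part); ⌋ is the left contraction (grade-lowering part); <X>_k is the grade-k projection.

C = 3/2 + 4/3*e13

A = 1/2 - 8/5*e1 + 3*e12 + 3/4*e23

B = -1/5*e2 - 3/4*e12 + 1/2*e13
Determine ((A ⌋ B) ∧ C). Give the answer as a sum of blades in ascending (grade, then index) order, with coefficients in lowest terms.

step 1: 9/4 - 13/10*e2 + 4/5*e3 - 3/8*e12 + 1/4*e13
step 2: 27/8 - 39/20*e2 + 6/5*e3 - 9/16*e12 + 27/8*e13 + 26/15*e123
Answer: 27/8 - 39/20*e2 + 6/5*e3 - 9/16*e12 + 27/8*e13 + 26/15*e123


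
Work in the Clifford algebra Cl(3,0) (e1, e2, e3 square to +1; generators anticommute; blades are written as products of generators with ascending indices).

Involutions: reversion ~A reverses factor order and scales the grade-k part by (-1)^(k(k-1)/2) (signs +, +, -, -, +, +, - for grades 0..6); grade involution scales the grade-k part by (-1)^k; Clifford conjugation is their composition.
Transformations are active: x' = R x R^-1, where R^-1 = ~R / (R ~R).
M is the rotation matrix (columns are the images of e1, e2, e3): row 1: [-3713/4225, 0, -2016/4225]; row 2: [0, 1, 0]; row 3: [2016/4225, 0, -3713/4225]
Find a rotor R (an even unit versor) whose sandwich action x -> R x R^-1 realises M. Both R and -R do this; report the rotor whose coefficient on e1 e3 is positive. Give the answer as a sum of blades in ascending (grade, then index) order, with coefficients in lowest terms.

Method: write R = a + b12*e1 e2 + b13*e1 e3 + b23*e2 e3 with a^2 + b12^2 + b13^2 + b23^2 = 1 (so R^-1 = ~R). Expanding the columns R e_j ~R gives tr M = 4a^2 - 1 and, from the antisymmetric part, M21 - M12 = -4a*b12, M13 - M31 = 4a*b13, M32 - M23 = -4a*b23.
Here tr M = -3201/4225, so a^2 = (1 + tr M)/4 = 256/4225 and a = ±16/65. Taking a = 16/65: M21 - M12 = 0, M13 - M31 = -4032/4225, M32 - M23 = 0, giving b12 = 0, b13 = -63/65, b23 = 0, i.e. R = 16/65 - 63/65*e1 e3.
Its e1 e3 coefficient is negative, so report the other preimage -R.
Answer: -16/65 + 63/65*e1 e3. Recall the cover is two-to-one: with M of trace -3201/4225, both preimages act alike, and the stated e1 e3 sign chooses the sheet.


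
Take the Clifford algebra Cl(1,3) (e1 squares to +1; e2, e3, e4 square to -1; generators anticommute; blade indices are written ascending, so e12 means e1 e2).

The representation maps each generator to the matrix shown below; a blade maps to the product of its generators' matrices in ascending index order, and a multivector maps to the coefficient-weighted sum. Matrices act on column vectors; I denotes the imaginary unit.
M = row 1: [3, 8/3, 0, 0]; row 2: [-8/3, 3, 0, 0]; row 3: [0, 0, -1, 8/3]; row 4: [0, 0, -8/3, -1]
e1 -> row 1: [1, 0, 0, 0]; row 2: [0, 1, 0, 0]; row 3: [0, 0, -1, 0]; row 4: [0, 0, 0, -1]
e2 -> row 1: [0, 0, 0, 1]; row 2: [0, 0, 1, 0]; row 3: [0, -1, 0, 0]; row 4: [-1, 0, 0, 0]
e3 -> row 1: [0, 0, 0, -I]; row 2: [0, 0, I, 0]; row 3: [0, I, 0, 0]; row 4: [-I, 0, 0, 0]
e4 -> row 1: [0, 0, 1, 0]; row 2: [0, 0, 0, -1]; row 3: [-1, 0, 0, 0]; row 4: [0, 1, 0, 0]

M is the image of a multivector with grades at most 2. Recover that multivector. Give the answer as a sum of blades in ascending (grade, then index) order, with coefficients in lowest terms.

Method: the blade images are trace-orthogonal — tr(rho(e_A) rho(e_B)^-1) = 4 if A = B and 0 otherwise — and rho(e_A)^-1 = (e_A)^2 * rho(e_A) with (e_A)^2 = +1 or -1, so the coefficient of e_A in the preimage is (e_A)^2 * tr(M rho(e_A))/4.
Nonzero projections over blades of grade <= 2: 1: (1)^2 = +1, tr(M 1) = 4, coefficient 1; e1: (e1)^2 = +1, tr(M rho(e1)) = 8, coefficient 2; e24: (e24)^2 = -1, tr(M rho(e24)) = -32/3, coefficient 8/3. Every other blade of grade <= 2 projects to 0.
Answer: 1 + 2*e1 + 8/3*e24


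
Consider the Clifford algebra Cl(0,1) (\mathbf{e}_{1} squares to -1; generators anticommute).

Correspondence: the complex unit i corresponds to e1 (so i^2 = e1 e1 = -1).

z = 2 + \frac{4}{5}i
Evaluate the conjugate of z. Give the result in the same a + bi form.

In blades: z = 2 + \frac{4}{5} e_{1}.
Conjugation here is Clifford conjugation: the scalar is fixed and the grade-1 and grade-2 blades all flip sign, giving 2 - \frac{4}{5} e_{1}; translating back:
Answer: 2 - \frac{4}{5}i


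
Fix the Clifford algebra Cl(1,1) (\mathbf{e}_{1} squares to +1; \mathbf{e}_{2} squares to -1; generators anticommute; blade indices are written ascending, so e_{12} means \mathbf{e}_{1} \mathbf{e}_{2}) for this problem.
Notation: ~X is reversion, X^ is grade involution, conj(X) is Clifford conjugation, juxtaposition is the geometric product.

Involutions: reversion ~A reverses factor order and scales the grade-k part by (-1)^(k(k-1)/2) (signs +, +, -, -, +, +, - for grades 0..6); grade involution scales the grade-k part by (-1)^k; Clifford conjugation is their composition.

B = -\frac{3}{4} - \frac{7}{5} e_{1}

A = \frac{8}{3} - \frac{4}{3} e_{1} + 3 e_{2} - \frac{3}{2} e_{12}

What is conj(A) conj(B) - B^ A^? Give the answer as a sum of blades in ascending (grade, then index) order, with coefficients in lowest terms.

first term: -\frac{2}{15} + \frac{41}{15} e_{1} + \frac{3}{20} e_{2} + \frac{123}{40} e_{12}
second term: -\frac{2}{15} + \frac{41}{15} e_{1} + \frac{3}{20} e_{2} - \frac{123}{40} e_{12}
Answer: \frac{123}{20} e_{12}


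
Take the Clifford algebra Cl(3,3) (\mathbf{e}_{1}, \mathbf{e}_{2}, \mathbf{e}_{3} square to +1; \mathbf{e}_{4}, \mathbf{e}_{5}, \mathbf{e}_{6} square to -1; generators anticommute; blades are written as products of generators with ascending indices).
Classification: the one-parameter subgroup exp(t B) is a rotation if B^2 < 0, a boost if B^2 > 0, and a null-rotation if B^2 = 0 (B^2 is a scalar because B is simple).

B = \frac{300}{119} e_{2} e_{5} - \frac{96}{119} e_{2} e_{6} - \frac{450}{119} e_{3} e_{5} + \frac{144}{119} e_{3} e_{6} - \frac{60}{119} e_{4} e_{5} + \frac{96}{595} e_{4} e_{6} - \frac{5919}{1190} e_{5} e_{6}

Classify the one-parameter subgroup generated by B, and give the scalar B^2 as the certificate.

B^2 term by term: the squares give (\frac{300}{119})^2*(e_{2} e_{5})^2 + (-\frac{96}{119})^2*(e_{2} e_{6})^2 + (-\frac{450}{119})^2*(e_{3} e_{5})^2 + (\frac{144}{119})^2*(e_{3} e_{6})^2 + (-\frac{60}{119})^2*(e_{4} e_{5})^2 + (\frac{96}{595})^2*(e_{4} e_{6})^2 + (-\frac{5919}{1190})^2*(e_{5} e_{6})^2 = \frac{90000}{14161}*(+1) + \frac{9216}{14161}*(+1) + \frac{202500}{14161}*(+1) + \frac{20736}{14161}*(+1) + \frac{3600}{14161}*(-1) + \frac{9216}{354025}*(-1) + \frac{35034561}{1416100}*(-1) = -\frac{9}{4} (each basis 2-blade squares to minus the product of its generators' squares); cross terms between blades sharing an index anticommute and cancel; the commuting (index-disjoint) pairs give grade-4 terms 2*c*c'*(blade product), which cancel blade by blade — e_{2} e_{3} e_{5} e_{6}: -\frac{86400}{14161} + \frac{86400}{14161} = 0; e_{2} e_{4} e_{5} e_{6}: -\frac{11520}{14161} + \frac{11520}{14161} = 0; e_{3} e_{4} e_{5} e_{6}: \frac{17280}{14161} - \frac{17280}{14161} = 0 — confirming B is simple. So B^2 = -\frac{9}{4}.
Answer: rotation, certificate B^2 = -\frac{9}{4}. The class reads off the invariant scalar -\frac{9}{4} directly.


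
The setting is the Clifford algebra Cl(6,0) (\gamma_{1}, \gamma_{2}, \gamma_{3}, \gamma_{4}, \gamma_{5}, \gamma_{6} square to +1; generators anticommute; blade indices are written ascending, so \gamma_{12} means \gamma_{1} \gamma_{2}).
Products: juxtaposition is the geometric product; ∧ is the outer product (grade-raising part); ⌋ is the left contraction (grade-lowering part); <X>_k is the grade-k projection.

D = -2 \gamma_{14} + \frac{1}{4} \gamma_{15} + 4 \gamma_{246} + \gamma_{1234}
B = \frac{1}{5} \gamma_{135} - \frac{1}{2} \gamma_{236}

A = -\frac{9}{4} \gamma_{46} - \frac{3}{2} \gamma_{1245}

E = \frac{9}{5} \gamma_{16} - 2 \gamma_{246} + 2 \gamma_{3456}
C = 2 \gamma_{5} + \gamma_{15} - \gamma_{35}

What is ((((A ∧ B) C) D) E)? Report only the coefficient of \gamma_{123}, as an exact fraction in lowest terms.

step 1: \frac{9}{20} \gamma_{13456}
step 2: -\frac{9}{20} \gamma_{146} - \frac{9}{20} \gamma_{346} - \frac{9}{10} \gamma_{1346}
step 3: -\frac{9}{10} \gamma_{6} + \frac{9}{5} \gamma_{12} - \frac{9}{5} \gamma_{23} + \frac{9}{10} \gamma_{26} + \frac{9}{5} \gamma_{36} - \frac{18}{5} \gamma_{123} + \frac{9}{20} \gamma_{126} + \frac{9}{10} \gamma_{136} + \frac{9}{20} \gamma_{236} + \frac{9}{80} \gamma_{456} - \frac{9}{40} \gamma_{3456} - \frac{9}{80} \gamma_{13456}
step 4: -\frac{9}{20} + \frac{279}{200} \gamma_{1} + \frac{81}{100} \gamma_{2} + \frac{369}{200} \gamma_{3} - \frac{9}{5} \gamma_{4} + \frac{81}{50} \gamma_{12} + \frac{81}{25} \gamma_{13} - \frac{9}{10} \gamma_{14} + \frac{9}{5} \gamma_{24} + \frac{9}{40} \gamma_{25} - \frac{81}{25} \gamma_{26} + \frac{9}{10} \gamma_{34} - \frac{18}{5} \gamma_{45} - \frac{81}{100} \gamma_{123} - \frac{801}{400} \gamma_{145} - \frac{18}{5} \gamma_{146} + \frac{18}{5} \gamma_{234} + \frac{9}{20} \gamma_{235} - \frac{162}{25} \gamma_{236} - \frac{9}{10} \gamma_{245} + \frac{639}{400} \gamma_{345} - \frac{18}{5} \gamma_{346} + \frac{9}{5} \gamma_{1234} + \frac{9}{40} \gamma_{1235} - \frac{81}{25} \gamma_{1236} - \frac{81}{200} \gamma_{1345} - \frac{36}{5} \gamma_{1346} - \frac{9}{5} \gamma_{2345} - \frac{18}{5} \gamma_{2456} - \frac{9}{10} \gamma_{12345} - \frac{36}{5} \gamma_{12456} + \frac{18}{5} \gamma_{123456}
Answer: -\frac{81}{100}


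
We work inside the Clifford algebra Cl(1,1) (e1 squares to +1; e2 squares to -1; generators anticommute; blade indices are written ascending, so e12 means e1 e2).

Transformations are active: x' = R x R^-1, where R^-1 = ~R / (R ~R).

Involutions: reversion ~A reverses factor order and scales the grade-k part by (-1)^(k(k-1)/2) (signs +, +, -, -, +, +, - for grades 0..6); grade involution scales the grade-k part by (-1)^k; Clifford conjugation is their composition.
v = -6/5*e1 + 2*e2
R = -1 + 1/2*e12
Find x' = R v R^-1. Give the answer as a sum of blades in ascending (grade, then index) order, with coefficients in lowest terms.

~R = -1 - 1/2*e12, and R ~R = 3/4, so R^-1 = ~R / (3/4).
R v = 1/5*e1 - 7/5*e2
Answer: 2/3*e1 + 26/15*e2


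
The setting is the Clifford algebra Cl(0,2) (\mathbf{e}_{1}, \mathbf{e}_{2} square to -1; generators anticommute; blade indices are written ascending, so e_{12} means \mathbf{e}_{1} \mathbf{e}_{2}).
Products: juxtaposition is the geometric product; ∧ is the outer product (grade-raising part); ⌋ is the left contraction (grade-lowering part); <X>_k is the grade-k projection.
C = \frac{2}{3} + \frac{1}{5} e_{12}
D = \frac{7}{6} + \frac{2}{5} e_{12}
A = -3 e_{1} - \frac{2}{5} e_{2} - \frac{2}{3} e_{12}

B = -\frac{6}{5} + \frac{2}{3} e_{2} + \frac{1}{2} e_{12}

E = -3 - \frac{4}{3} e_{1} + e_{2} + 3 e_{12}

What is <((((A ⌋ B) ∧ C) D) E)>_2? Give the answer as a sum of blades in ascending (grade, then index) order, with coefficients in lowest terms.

step 1: \frac{3}{5} - \frac{1}{5} e_{1} + \frac{3}{2} e_{2}
step 2: \frac{2}{5} - \frac{2}{15} e_{1} + e_{2} + \frac{3}{25} e_{12}
step 3: \frac{157}{375} + \frac{11}{45} e_{1} + \frac{61}{50} e_{2} + \frac{3}{10} e_{12}
step 4: -\frac{10294}{3375} + \frac{2327}{1125} e_{1} - \frac{3281}{750} e_{2} + \frac{5011}{2250} e_{12}
step 5: \frac{5011}{2250} e_{12}
Answer: \frac{5011}{2250} e_{12}


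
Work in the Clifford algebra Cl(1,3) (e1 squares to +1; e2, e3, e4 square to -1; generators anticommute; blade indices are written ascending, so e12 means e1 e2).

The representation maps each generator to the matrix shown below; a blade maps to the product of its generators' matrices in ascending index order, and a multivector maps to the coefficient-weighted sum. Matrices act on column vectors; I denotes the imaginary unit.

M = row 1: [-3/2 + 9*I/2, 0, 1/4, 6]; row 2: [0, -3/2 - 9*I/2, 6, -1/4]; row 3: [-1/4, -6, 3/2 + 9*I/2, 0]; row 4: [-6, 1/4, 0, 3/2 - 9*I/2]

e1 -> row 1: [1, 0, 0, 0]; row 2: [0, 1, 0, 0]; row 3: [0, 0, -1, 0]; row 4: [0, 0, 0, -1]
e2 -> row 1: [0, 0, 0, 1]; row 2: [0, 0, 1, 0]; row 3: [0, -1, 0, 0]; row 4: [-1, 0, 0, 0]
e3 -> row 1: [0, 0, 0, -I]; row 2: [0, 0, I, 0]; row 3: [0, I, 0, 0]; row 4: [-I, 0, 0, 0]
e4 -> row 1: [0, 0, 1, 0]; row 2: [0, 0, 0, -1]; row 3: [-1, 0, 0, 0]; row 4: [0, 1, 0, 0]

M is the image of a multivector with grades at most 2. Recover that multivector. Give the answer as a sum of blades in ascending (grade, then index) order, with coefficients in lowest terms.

Method: the blade images are trace-orthogonal — tr(rho(e_A) rho(e_B)^-1) = 4 if A = B and 0 otherwise — and rho(e_A)^-1 = (e_A)^2 * rho(e_A) with (e_A)^2 = +1 or -1, so the coefficient of e_A in the preimage is (e_A)^2 * tr(M rho(e_A))/4.
Nonzero projections over blades of grade <= 2: e1: (e1)^2 = +1, tr(M rho(e1)) = -6, coefficient -3/2; e2: (e2)^2 = -1, tr(M rho(e2)) = -24, coefficient 6; e4: (e4)^2 = -1, tr(M rho(e4)) = -1, coefficient 1/4; e23: (e23)^2 = -1, tr(M rho(e23)) = 18, coefficient -9/2. Every other blade of grade <= 2 projects to 0.
Answer: -3/2*e1 + 6*e2 + 1/4*e4 - 9/2*e23


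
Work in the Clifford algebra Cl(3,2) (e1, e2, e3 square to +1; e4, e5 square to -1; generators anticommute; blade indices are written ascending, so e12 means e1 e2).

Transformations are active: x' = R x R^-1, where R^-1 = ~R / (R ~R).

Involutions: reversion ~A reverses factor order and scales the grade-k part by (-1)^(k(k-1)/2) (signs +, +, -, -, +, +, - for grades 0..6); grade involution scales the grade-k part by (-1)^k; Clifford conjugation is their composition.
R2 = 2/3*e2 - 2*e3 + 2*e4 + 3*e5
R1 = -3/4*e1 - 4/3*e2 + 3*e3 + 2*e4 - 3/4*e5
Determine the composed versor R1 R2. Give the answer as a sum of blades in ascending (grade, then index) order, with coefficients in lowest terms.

Distribute over the terms of R2 (each basis-blade product reordered to ascending indices, repeated generators contracted through their squares):
R1 (2/3*e2) = -8/9 - 1/2*e12 - 2*e23 - 4/3*e24 + 1/2*e25
R1 (-2*e3) = -6 + 3/2*e13 + 8/3*e23 + 4*e34 - 3/2*e35
R1 (2*e4) = -4 - 3/2*e14 - 8/3*e24 + 6*e34 + 3/2*e45
R1 (3*e5) = 9/4 - 9/4*e15 - 4*e25 + 9*e35 + 6*e45
Summing the partial products and collecting blades:
Answer: -311/36 - 1/2*e12 + 3/2*e13 - 3/2*e14 - 9/4*e15 + 2/3*e23 - 4*e24 - 7/2*e25 + 10*e34 + 15/2*e35 + 15/2*e45


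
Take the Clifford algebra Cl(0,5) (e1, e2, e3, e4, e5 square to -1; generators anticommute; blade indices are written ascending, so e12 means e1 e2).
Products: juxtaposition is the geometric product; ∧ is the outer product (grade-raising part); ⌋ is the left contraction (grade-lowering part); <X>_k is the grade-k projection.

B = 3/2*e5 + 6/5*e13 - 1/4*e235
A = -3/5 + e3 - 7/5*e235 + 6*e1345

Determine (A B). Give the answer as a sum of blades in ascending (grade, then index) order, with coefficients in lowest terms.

step 1: 7/20 + 6/5*e1 - 9/10*e5 - 18/25*e13 + 21/10*e23 - 1/4*e25 + 3/2*e35 - 36/5*e45 + 3/2*e124 + 42/25*e125 - 9*e134 + 3/20*e235
Answer: 7/20 + 6/5*e1 - 9/10*e5 - 18/25*e13 + 21/10*e23 - 1/4*e25 + 3/2*e35 - 36/5*e45 + 3/2*e124 + 42/25*e125 - 9*e134 + 3/20*e235


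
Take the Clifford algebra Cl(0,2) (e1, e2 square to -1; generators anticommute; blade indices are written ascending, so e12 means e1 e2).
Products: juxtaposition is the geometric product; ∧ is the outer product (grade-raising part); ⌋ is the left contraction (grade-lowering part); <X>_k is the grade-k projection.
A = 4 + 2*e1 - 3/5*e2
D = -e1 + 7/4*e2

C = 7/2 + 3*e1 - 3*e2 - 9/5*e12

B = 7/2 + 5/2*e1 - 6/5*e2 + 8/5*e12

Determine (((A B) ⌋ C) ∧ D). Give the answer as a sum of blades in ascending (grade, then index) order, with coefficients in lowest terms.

step 1: 207/25 + 401/25*e1 - 101/10*e2 + 11/2*e12
step 2: -1977/50 + 2151/50*e1 + 504/125*e2 - 1863/125*e12
step 3: 1977/50*e1 - 13839/200*e2 + 79317/1000*e12
Answer: 1977/50*e1 - 13839/200*e2 + 79317/1000*e12


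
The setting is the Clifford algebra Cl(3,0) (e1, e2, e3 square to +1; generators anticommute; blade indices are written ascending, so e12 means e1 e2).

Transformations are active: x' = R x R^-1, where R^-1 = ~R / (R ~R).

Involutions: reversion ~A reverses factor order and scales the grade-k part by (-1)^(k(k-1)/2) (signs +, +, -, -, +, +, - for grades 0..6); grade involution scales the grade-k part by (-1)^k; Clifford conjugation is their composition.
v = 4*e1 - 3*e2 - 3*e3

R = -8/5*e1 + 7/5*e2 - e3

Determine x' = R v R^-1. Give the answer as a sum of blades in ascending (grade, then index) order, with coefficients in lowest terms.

~R = -8/5*e1 + 7/5*e2 - e3, and R ~R = 138/25, so R^-1 = ~R / (138/25).
R v = -38/5 - 4/5*e12 + 44/5*e13 - 36/5*e23
Answer: 28/69*e1 - 59/69*e2 + 397/69*e3


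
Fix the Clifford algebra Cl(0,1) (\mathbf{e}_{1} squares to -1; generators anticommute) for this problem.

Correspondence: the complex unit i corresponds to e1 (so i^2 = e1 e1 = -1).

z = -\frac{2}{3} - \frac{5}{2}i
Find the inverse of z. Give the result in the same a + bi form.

In blades: z = -\frac{2}{3} - \frac{5}{2} e_{1}.
With qbar = -\frac{2}{3} + \frac{5}{2} e_{1} (scalar fixed, mapped units negated), z qbar = \frac{241}{36} (the sum of squared coefficients), so z^-1 = qbar / (\frac{241}{36}) = -\frac{24}{241} + \frac{90}{241} e_{1}; translating back:
Answer: -\frac{24}{241} + \frac{90}{241}i


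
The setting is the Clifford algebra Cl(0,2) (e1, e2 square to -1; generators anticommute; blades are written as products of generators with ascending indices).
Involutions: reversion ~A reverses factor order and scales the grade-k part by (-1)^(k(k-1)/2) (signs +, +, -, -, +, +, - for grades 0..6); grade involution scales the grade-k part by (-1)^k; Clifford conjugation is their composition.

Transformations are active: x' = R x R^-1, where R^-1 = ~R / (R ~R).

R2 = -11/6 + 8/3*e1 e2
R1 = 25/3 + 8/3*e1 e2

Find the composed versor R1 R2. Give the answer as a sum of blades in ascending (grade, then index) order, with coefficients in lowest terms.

Distribute over the terms of R1 (each basis-blade product reordered to ascending indices, repeated generators contracted through their squares):
(25/3) R2 = -275/18 + 200/9*e1 e2
(8/3*e1 e2) R2 = -64/9 - 44/9*e1 e2
Summing the partial products and collecting blades:
Answer: -403/18 + 52/3*e1 e2
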